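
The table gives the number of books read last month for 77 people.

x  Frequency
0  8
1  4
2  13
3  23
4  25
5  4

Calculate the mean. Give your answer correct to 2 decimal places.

Values: 0, 1, 2, 3, 4, 5
Σfx = 8×0 + 4×1 + 13×2 + 23×3 + 25×4 + 4×5 = 219
n = Σf = 77
Mean = 219 / 77 = 2.8442

2.84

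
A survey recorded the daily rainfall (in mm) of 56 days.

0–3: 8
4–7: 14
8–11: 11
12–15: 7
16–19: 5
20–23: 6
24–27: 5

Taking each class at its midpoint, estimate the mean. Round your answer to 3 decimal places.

Midpoints: 1.5, 5.5, 9.5, 13.5, 17.5, 21.5, 25.5
Σfm = 8×1.5 + 14×5.5 + 11×9.5 + 7×13.5 + 5×17.5 + 6×21.5 + 5×25.5 = 632
n = Σf = 56
Mean = 632 / 56 = 11.2857

11.286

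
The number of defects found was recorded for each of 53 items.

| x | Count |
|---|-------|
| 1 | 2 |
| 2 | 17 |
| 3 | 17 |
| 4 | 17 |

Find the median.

Cumulative frequencies: 2, 19, 36, 53
n = 53, so the median is the value in position (n+1)/2 = 27.
Position 27 falls at value 3.

3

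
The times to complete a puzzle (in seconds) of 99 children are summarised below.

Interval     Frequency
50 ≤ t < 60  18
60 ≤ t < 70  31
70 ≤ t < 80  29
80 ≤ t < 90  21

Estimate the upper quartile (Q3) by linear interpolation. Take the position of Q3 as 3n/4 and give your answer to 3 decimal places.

78.707

Cumulative frequencies: 18, 49, 78, 99
n = 99; position = 3n/4 = 74.25.
This falls in the class 70 ≤ t < 80: L = 70, F = 49, f = 29, h = 10.
Upper quartile ≈ 70 + ((74.25 − 49) / 29) × 10 = 78.7069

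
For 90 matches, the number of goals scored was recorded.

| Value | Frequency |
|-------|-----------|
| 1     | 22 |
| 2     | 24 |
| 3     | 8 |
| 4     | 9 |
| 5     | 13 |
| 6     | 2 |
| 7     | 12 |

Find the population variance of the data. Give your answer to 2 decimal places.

4.20

Values: 1, 2, 3, 4, 5, 6, 7
n = 90, Σfx = 291, mean = 3.2333
Σfx² = 1319
Σf(x − x̄)² = Σfx² − (Σfx)²/n = 1319 − 291²/90 = 378.1000
Population variance = 378.1000 / 90 = 4.2011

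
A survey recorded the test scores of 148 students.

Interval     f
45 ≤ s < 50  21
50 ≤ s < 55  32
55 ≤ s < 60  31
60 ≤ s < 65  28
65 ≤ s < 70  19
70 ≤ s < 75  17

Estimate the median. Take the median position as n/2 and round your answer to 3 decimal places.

Cumulative frequencies: 21, 53, 84, 112, 131, 148
n = 148; position = n/2 = 74.
This falls in the class 55 ≤ s < 60: L = 55, F = 53, f = 31, h = 5.
Median ≈ 55 + ((74 − 53) / 31) × 5 = 58.3871

58.387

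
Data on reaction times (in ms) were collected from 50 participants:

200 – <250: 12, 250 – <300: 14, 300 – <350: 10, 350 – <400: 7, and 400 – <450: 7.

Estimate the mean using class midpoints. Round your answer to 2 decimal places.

Midpoints: 225, 275, 325, 375, 425
Σfm = 12×225 + 14×275 + 10×325 + 7×375 + 7×425 = 15400
n = Σf = 50
Mean = 15400 / 50 = 308.0000

308.00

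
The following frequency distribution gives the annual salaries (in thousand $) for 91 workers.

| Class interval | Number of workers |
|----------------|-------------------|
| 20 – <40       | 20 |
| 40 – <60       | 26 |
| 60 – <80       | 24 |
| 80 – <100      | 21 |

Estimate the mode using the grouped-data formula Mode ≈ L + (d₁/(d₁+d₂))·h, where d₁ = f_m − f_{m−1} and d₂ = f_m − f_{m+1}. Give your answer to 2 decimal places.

55.00

Modal class: 40 – <60 (highest frequency 26).
d₁ = 26 − 20 = 6, d₂ = 26 − 24 = 2
Mode ≈ 40 + (6/(6+2)) × 20 = 40 + 15.0000 = 55.0000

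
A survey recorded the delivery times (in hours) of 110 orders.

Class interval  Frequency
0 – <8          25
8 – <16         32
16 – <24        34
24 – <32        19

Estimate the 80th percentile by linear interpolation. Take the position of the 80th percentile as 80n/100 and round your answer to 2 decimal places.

Cumulative frequencies: 25, 57, 91, 110
n = 110; position = 80n/100 = 88.
This falls in the class 16 – <24: L = 16, F = 57, f = 34, h = 8.
80th percentile ≈ 16 + ((88 − 57) / 34) × 8 = 23.2941

23.29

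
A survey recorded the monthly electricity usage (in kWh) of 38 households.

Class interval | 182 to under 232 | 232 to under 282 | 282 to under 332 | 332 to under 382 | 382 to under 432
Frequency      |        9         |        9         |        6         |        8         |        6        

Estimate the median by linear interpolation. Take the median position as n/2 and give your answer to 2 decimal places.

290.33

Cumulative frequencies: 9, 18, 24, 32, 38
n = 38; position = n/2 = 19.
This falls in the class 282 to under 332: L = 282, F = 18, f = 6, h = 50.
Median ≈ 282 + ((19 − 18) / 6) × 50 = 290.3333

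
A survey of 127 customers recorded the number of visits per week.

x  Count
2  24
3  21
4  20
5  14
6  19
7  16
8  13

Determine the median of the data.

4

Cumulative frequencies: 24, 45, 65, 79, 98, 114, 127
n = 127, so the median is the value in position (n+1)/2 = 64.
Position 64 falls at value 4.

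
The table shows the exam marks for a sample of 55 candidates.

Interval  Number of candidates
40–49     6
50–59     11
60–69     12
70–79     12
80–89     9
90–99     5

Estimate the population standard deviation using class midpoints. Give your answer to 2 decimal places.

14.72

Midpoints: 44.5, 54.5, 64.5, 74.5, 84.5, 94.5
n = 55, Σfm = 3767.5, mean = 68.5000
Σfm² = 269993.75
Σf(m − x̄)² = Σfm² − (Σfm)²/n = 269993.75 − 3767.5²/55 = 11920.0000
Population variance = 11920.0000 / 55 = 216.7273
Standard deviation = √216.7273 = 14.7217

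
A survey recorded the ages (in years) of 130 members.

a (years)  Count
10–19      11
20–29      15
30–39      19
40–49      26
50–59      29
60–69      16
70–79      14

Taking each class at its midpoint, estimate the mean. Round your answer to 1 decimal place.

46.1

Midpoints: 14.5, 24.5, 34.5, 44.5, 54.5, 64.5, 74.5
Σfm = 11×14.5 + 15×24.5 + 19×34.5 + 26×44.5 + 29×54.5 + 16×64.5 + 14×74.5 = 5995
n = Σf = 130
Mean = 5995 / 130 = 46.1154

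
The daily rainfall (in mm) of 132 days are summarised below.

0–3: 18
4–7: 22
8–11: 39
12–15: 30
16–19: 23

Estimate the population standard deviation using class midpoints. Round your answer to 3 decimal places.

5.088

Midpoints: 1.5, 5.5, 9.5, 13.5, 17.5
n = 132, Σfm = 1326, mean = 10.0455
Σfm² = 16737
Σf(m − x̄)² = Σfm² − (Σfm)²/n = 16737 − 1326²/132 = 3416.7273
Population variance = 3416.7273 / 132 = 25.8843
Standard deviation = √25.8843 = 5.0877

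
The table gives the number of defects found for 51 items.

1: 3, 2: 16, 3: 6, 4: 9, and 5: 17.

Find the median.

Cumulative frequencies: 3, 19, 25, 34, 51
n = 51, so the median is the value in position (n+1)/2 = 26.
Position 26 falls at value 4.

4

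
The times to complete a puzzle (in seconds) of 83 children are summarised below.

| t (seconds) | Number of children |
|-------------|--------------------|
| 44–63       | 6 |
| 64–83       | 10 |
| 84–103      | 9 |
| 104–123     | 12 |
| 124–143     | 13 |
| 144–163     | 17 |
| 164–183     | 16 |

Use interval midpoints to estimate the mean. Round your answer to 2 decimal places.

Midpoints: 53.5, 73.5, 93.5, 113.5, 133.5, 153.5, 173.5
Σfm = 6×53.5 + 10×73.5 + 9×93.5 + 12×113.5 + 13×133.5 + 17×153.5 + 16×173.5 = 10380.5
n = Σf = 83
Mean = 10380.5 / 83 = 125.0663

125.07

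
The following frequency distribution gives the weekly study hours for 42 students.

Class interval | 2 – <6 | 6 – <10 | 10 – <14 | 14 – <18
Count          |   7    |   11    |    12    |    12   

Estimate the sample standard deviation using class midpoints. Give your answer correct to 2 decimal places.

Midpoints: 4, 8, 12, 16
n = 42, Σfm = 452, mean = 10.7619
Σfm² = 5616
Σf(m − x̄)² = Σfm² − (Σfm)²/n = 5616 − 452²/42 = 751.6190
Sample variance = 751.6190 / 41 = 18.3322
Standard deviation = √18.3322 = 4.2816

4.28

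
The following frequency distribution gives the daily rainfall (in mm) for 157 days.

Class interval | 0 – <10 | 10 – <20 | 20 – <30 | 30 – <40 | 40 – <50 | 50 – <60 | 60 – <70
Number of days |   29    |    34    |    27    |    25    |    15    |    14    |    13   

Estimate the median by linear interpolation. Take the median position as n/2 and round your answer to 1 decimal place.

Cumulative frequencies: 29, 63, 90, 115, 130, 144, 157
n = 157; position = n/2 = 78.5.
This falls in the class 20 – <30: L = 20, F = 63, f = 27, h = 10.
Median ≈ 20 + ((78.5 − 63) / 27) × 10 = 25.7407

25.7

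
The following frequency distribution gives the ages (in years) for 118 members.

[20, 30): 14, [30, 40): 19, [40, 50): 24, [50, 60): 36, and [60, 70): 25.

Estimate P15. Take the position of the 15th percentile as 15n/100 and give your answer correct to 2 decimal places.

31.95

Cumulative frequencies: 14, 33, 57, 93, 118
n = 118; position = 15n/100 = 17.7.
This falls in the class [30, 40): L = 30, F = 14, f = 19, h = 10.
15th percentile ≈ 30 + ((17.7 − 14) / 19) × 10 = 31.9474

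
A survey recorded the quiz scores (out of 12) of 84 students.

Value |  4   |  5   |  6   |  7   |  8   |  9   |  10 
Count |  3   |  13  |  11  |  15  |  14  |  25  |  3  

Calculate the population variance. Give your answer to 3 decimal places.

Values: 4, 5, 6, 7, 8, 9, 10
n = 84, Σfx = 615, mean = 7.3214
Σfx² = 4725
Σf(x − x̄)² = Σfx² − (Σfx)²/n = 4725 − 615²/84 = 222.3214
Population variance = 222.3214 / 84 = 2.6467

2.647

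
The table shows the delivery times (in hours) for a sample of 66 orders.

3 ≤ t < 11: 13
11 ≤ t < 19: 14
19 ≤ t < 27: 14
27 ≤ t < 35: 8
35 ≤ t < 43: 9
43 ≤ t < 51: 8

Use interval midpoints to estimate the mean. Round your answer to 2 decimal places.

Midpoints: 7, 15, 23, 31, 39, 47
Σfm = 13×7 + 14×15 + 14×23 + 8×31 + 9×39 + 8×47 = 1598
n = Σf = 66
Mean = 1598 / 66 = 24.2121

24.21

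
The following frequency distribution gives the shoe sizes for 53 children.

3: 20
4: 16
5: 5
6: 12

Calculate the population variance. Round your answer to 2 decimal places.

Values: 3, 4, 5, 6
n = 53, Σfx = 221, mean = 4.1698
Σfx² = 993
Σf(x − x̄)² = Σfx² − (Σfx)²/n = 993 − 221²/53 = 71.4717
Population variance = 71.4717 / 53 = 1.3485

1.35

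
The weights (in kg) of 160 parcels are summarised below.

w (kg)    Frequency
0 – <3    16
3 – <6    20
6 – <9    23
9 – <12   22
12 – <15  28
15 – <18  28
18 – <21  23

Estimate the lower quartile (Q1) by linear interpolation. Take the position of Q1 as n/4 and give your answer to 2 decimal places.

6.52

Cumulative frequencies: 16, 36, 59, 81, 109, 137, 160
n = 160; position = n/4 = 40.
This falls in the class 6 – <9: L = 6, F = 36, f = 23, h = 3.
Lower quartile ≈ 6 + ((40 − 36) / 23) × 3 = 6.5217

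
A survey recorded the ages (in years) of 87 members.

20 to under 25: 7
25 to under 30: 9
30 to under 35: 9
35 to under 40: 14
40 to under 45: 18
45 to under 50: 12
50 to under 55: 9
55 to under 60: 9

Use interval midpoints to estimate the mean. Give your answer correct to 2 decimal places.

40.78

Midpoints: 22.5, 27.5, 32.5, 37.5, 42.5, 47.5, 52.5, 57.5
Σfm = 7×22.5 + 9×27.5 + 9×32.5 + 14×37.5 + 18×42.5 + 12×47.5 + 9×52.5 + 9×57.5 = 3547.5
n = Σf = 87
Mean = 3547.5 / 87 = 40.7759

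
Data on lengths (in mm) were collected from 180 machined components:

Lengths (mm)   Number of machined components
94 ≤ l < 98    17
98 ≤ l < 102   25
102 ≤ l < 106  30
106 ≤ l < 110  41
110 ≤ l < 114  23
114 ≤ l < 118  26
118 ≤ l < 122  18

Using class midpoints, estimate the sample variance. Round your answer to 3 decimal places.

51.127

Midpoints: 96, 100, 104, 108, 112, 116, 120
n = 180, Σfm = 19432, mean = 107.9556
Σfm² = 2106944
Σf(m − x̄)² = Σfm² − (Σfm)²/n = 2106944 − 19432²/180 = 9151.6444
Sample variance = 9151.6444 / 179 = 51.1265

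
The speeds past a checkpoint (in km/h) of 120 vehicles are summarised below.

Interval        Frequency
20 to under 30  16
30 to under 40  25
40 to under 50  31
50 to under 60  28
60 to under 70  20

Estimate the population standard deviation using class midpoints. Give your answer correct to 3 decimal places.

Midpoints: 25, 35, 45, 55, 65
n = 120, Σfm = 5510, mean = 45.9167
Σfm² = 272600
Σf(m − x̄)² = Σfm² − (Σfm)²/n = 272600 − 5510²/120 = 19599.1667
Population variance = 19599.1667 / 120 = 163.3264
Standard deviation = √163.3264 = 12.7799

12.780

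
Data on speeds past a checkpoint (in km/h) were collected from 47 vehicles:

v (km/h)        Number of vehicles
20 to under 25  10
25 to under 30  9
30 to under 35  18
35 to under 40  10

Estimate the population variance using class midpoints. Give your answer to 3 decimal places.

27.297

Midpoints: 22.5, 27.5, 32.5, 37.5
n = 47, Σfm = 1432.5, mean = 30.4787
Σfm² = 44943.75
Σf(m − x̄)² = Σfm² − (Σfm)²/n = 44943.75 − 1432.5²/47 = 1282.9787
Population variance = 1282.9787 / 47 = 27.2974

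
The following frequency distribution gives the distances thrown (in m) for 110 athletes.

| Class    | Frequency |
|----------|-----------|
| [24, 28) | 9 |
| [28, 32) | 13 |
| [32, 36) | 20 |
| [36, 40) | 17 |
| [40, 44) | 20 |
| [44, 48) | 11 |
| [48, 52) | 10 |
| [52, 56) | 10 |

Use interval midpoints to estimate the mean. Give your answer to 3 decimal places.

Midpoints: 26, 30, 34, 38, 42, 46, 50, 54
Σfm = 9×26 + 13×30 + 20×34 + 17×38 + 20×42 + 11×46 + 10×50 + 10×54 = 4336
n = Σf = 110
Mean = 4336 / 110 = 39.4182

39.418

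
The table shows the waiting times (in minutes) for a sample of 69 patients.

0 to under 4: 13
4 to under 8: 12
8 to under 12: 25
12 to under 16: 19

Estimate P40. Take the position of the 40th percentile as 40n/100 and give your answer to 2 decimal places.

8.42

Cumulative frequencies: 13, 25, 50, 69
n = 69; position = 40n/100 = 27.6.
This falls in the class 8 to under 12: L = 8, F = 25, f = 25, h = 4.
40th percentile ≈ 8 + ((27.6 − 25) / 25) × 4 = 8.4160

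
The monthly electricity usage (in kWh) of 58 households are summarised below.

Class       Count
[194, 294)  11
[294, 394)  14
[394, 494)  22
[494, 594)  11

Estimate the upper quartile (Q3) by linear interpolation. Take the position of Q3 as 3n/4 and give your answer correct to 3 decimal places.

478.091

Cumulative frequencies: 11, 25, 47, 58
n = 58; position = 3n/4 = 43.5.
This falls in the class [394, 494): L = 394, F = 25, f = 22, h = 100.
Upper quartile ≈ 394 + ((43.5 − 25) / 22) × 100 = 478.0909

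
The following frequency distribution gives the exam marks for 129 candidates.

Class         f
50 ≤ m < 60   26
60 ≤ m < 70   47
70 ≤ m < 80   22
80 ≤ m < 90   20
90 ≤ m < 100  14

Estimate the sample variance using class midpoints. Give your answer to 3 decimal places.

161.592

Midpoints: 55, 65, 75, 85, 95
n = 129, Σfm = 9165, mean = 71.0465
Σfm² = 671825
Σf(m − x̄)² = Σfm² − (Σfm)²/n = 671825 − 9165²/129 = 20683.7209
Sample variance = 20683.7209 / 128 = 161.5916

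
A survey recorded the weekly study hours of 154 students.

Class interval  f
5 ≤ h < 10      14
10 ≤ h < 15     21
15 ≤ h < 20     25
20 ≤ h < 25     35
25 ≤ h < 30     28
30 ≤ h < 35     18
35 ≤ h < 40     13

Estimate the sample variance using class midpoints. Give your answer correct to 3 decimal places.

73.818

Midpoints: 7.5, 12.5, 17.5, 22.5, 27.5, 32.5, 37.5
n = 154, Σfm = 3435, mean = 22.3052
Σfm² = 87912.5
Σf(m − x̄)² = Σfm² − (Σfm)²/n = 87912.5 − 3435²/154 = 11294.1558
Sample variance = 11294.1558 / 153 = 73.8180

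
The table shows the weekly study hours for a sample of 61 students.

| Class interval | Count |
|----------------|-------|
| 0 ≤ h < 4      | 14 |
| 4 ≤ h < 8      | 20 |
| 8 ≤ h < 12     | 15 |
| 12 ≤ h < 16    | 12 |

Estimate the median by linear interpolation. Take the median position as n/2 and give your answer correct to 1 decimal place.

7.3

Cumulative frequencies: 14, 34, 49, 61
n = 61; position = n/2 = 30.5.
This falls in the class 4 ≤ h < 8: L = 4, F = 14, f = 20, h = 4.
Median ≈ 4 + ((30.5 − 14) / 20) × 4 = 7.3000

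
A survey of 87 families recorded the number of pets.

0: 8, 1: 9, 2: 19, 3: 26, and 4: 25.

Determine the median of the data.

Cumulative frequencies: 8, 17, 36, 62, 87
n = 87, so the median is the value in position (n+1)/2 = 44.
Position 44 falls at value 3.

3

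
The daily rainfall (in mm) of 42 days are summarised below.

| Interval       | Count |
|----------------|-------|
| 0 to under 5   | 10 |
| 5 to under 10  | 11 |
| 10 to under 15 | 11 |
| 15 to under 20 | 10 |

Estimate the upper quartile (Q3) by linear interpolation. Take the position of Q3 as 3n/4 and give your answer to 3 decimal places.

14.773

Cumulative frequencies: 10, 21, 32, 42
n = 42; position = 3n/4 = 31.5.
This falls in the class 10 to under 15: L = 10, F = 21, f = 11, h = 5.
Upper quartile ≈ 10 + ((31.5 − 21) / 11) × 5 = 14.7727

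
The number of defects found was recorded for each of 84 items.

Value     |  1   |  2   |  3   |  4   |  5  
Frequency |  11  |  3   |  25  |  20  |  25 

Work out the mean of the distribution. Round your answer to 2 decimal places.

Values: 1, 2, 3, 4, 5
Σfx = 11×1 + 3×2 + 25×3 + 20×4 + 25×5 = 297
n = Σf = 84
Mean = 297 / 84 = 3.5357

3.54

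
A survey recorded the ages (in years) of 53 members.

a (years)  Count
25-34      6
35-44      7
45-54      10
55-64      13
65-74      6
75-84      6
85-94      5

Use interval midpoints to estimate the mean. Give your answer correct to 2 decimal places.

57.80

Midpoints: 29.5, 39.5, 49.5, 59.5, 69.5, 79.5, 89.5
Σfm = 6×29.5 + 7×39.5 + 10×49.5 + 13×59.5 + 6×69.5 + 6×79.5 + 5×89.5 = 3063.5
n = Σf = 53
Mean = 3063.5 / 53 = 57.8019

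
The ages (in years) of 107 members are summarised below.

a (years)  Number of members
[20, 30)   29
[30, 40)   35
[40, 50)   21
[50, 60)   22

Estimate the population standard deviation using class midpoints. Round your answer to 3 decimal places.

10.847

Midpoints: 25, 35, 45, 55
n = 107, Σfm = 4105, mean = 38.3645
Σfm² = 170075
Σf(m − x̄)² = Σfm² − (Σfm)²/n = 170075 − 4105²/107 = 12588.7850
Population variance = 12588.7850 / 107 = 117.6522
Standard deviation = √117.6522 = 10.8468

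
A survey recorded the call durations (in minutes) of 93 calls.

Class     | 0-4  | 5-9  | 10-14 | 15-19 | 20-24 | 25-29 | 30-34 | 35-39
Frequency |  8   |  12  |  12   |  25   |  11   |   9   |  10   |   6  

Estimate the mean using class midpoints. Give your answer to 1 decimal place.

Midpoints: 2, 7, 12, 17, 22, 27, 32, 37
Σfm = 8×2 + 12×7 + 12×12 + 25×17 + 11×22 + 9×27 + 10×32 + 6×37 = 1696
n = Σf = 93
Mean = 1696 / 93 = 18.2366

18.2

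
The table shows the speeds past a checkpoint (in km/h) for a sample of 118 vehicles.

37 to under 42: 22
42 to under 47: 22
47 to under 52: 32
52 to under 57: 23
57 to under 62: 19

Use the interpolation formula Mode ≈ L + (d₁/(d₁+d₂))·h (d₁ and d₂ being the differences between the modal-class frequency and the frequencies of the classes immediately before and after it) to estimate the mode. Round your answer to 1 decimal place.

49.6

Modal class: 47 to under 52 (highest frequency 32).
d₁ = 32 − 22 = 10, d₂ = 32 − 23 = 9
Mode ≈ 47 + (10/(10+9)) × 5 = 47 + 2.6316 = 49.6316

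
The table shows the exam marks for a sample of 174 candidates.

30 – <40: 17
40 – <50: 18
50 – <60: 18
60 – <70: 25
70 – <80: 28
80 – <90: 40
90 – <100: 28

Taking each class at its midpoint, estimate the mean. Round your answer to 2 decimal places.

70.00

Midpoints: 35, 45, 55, 65, 75, 85, 95
Σfm = 17×35 + 18×45 + 18×55 + 25×65 + 28×75 + 40×85 + 28×95 = 12180
n = Σf = 174
Mean = 12180 / 174 = 70.0000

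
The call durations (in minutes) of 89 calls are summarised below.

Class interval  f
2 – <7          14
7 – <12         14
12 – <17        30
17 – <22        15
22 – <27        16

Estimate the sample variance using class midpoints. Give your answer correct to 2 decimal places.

42.25

Midpoints: 4.5, 9.5, 14.5, 19.5, 24.5
n = 89, Σfm = 1315.5, mean = 14.7809
Σfm² = 23162.25
Σf(m − x̄)² = Σfm² − (Σfm)²/n = 23162.25 − 1315.5²/89 = 3717.9775
Sample variance = 3717.9775 / 88 = 42.2497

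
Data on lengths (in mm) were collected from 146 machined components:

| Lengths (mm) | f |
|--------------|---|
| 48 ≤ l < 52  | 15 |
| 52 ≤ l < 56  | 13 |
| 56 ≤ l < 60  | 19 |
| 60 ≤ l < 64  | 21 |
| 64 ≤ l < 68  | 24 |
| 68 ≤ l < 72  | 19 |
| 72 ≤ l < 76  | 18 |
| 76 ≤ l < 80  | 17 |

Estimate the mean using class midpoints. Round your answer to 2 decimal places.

Midpoints: 50, 54, 58, 62, 66, 70, 74, 78
Σfm = 15×50 + 13×54 + 19×58 + 21×62 + 24×66 + 19×70 + 18×74 + 17×78 = 9428
n = Σf = 146
Mean = 9428 / 146 = 64.5753

64.58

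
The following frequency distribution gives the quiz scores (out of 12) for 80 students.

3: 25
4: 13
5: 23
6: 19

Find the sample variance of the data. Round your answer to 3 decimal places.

1.365

Values: 3, 4, 5, 6
n = 80, Σfx = 356, mean = 4.4500
Σfx² = 1692
Σf(x − x̄)² = Σfx² − (Σfx)²/n = 1692 − 356²/80 = 107.8000
Sample variance = 107.8000 / 79 = 1.3646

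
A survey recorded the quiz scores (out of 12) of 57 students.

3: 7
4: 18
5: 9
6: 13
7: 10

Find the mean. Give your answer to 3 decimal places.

Values: 3, 4, 5, 6, 7
Σfx = 7×3 + 18×4 + 9×5 + 13×6 + 10×7 = 286
n = Σf = 57
Mean = 286 / 57 = 5.0175

5.018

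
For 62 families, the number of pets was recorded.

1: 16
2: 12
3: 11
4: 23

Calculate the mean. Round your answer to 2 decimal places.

Values: 1, 2, 3, 4
Σfx = 16×1 + 12×2 + 11×3 + 23×4 = 165
n = Σf = 62
Mean = 165 / 62 = 2.6613

2.66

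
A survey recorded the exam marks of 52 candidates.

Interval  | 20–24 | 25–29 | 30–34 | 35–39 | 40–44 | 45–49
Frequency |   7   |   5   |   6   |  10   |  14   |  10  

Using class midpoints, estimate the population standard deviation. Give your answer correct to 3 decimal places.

Midpoints: 22, 27, 32, 37, 42, 47
n = 52, Σfm = 1909, mean = 36.7115
Σfm² = 73653
Σf(m − x̄)² = Σfm² − (Σfm)²/n = 73653 − 1909²/52 = 3570.6731
Population variance = 3570.6731 / 52 = 68.6668
Standard deviation = √68.6668 = 8.2865

8.287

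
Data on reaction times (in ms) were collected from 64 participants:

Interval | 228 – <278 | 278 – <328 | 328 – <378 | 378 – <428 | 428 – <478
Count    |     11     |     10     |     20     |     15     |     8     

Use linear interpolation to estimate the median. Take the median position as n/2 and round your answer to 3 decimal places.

Cumulative frequencies: 11, 21, 41, 56, 64
n = 64; position = n/2 = 32.
This falls in the class 328 – <378: L = 328, F = 21, f = 20, h = 50.
Median ≈ 328 + ((32 − 21) / 20) × 50 = 355.5000

355.500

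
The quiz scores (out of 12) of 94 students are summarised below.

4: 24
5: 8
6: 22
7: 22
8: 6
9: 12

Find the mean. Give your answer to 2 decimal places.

6.15

Values: 4, 5, 6, 7, 8, 9
Σfx = 24×4 + 8×5 + 22×6 + 22×7 + 6×8 + 12×9 = 578
n = Σf = 94
Mean = 578 / 94 = 6.1489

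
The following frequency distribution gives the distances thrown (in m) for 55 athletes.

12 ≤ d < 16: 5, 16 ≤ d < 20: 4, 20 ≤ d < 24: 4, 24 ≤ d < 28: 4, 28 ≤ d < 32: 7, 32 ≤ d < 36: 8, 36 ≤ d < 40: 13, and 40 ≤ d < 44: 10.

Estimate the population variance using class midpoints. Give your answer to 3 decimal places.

81.084

Midpoints: 14, 18, 22, 26, 30, 34, 38, 42
n = 55, Σfm = 1730, mean = 31.4545
Σfm² = 58876
Σf(m − x̄)² = Σfm² − (Σfm)²/n = 58876 − 1730²/55 = 4459.6364
Population variance = 4459.6364 / 55 = 81.0843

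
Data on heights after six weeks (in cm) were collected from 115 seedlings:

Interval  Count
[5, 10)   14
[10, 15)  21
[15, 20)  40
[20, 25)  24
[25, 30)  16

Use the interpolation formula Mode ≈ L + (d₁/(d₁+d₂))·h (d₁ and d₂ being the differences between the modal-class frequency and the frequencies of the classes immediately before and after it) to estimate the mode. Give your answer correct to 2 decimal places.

17.71

Modal class: [15, 20) (highest frequency 40).
d₁ = 40 − 21 = 19, d₂ = 40 − 24 = 16
Mode ≈ 15 + (19/(19+16)) × 5 = 15 + 2.7143 = 17.7143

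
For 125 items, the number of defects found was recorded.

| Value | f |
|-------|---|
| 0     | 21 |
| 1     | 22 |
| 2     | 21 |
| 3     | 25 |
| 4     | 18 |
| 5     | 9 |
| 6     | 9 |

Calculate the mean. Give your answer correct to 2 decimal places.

2.48

Values: 0, 1, 2, 3, 4, 5, 6
Σfx = 21×0 + 22×1 + 21×2 + 25×3 + 18×4 + 9×5 + 9×6 = 310
n = Σf = 125
Mean = 310 / 125 = 2.4800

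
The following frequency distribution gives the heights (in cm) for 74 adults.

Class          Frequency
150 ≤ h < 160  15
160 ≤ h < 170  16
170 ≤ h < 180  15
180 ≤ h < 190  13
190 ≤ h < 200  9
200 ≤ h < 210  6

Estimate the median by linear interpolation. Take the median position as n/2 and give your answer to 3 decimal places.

Cumulative frequencies: 15, 31, 46, 59, 68, 74
n = 74; position = n/2 = 37.
This falls in the class 170 ≤ h < 180: L = 170, F = 31, f = 15, h = 10.
Median ≈ 170 + ((37 − 31) / 15) × 10 = 174.0000

174.000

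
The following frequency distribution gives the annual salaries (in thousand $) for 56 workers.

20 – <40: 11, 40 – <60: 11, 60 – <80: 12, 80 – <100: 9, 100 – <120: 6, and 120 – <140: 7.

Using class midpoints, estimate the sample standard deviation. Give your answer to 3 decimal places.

Midpoints: 30, 50, 70, 90, 110, 130
n = 56, Σfm = 4100, mean = 73.2143
Σfm² = 360000
Σf(m − x̄)² = Σfm² − (Σfm)²/n = 360000 − 4100²/56 = 59821.4286
Sample variance = 59821.4286 / 55 = 1087.6623
Standard deviation = √1087.6623 = 32.9797

32.980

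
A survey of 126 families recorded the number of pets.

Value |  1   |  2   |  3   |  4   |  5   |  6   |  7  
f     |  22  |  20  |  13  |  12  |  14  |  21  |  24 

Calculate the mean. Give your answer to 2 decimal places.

4.07

Values: 1, 2, 3, 4, 5, 6, 7
Σfx = 22×1 + 20×2 + 13×3 + 12×4 + 14×5 + 21×6 + 24×7 = 513
n = Σf = 126
Mean = 513 / 126 = 4.0714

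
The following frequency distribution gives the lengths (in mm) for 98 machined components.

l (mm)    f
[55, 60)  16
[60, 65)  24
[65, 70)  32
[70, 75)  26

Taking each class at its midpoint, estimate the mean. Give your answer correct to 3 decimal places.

Midpoints: 57.5, 62.5, 67.5, 72.5
Σfm = 16×57.5 + 24×62.5 + 32×67.5 + 26×72.5 = 6465
n = Σf = 98
Mean = 6465 / 98 = 65.9694

65.969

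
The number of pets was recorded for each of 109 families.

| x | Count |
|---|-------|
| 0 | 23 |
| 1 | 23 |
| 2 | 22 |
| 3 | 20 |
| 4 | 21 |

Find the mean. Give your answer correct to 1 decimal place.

Values: 0, 1, 2, 3, 4
Σfx = 23×0 + 23×1 + 22×2 + 20×3 + 21×4 = 211
n = Σf = 109
Mean = 211 / 109 = 1.9358

1.9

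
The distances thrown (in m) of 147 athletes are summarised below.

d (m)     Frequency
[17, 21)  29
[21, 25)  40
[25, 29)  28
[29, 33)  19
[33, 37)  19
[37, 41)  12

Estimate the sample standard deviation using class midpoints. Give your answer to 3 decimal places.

6.271

Midpoints: 19, 23, 27, 31, 35, 39
n = 147, Σfm = 3949, mean = 26.8639
Σfm² = 111827
Σf(m − x̄)² = Σfm² − (Σfm)²/n = 111827 − 3949²/147 = 5741.2789
Sample variance = 5741.2789 / 146 = 39.3238
Standard deviation = √39.3238 = 6.2709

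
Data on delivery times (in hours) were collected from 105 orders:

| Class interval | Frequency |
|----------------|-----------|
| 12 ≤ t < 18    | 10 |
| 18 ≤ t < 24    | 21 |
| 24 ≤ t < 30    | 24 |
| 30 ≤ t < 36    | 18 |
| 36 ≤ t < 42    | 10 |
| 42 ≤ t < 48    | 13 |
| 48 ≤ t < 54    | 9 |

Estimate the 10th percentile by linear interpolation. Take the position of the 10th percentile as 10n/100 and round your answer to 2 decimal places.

Cumulative frequencies: 10, 31, 55, 73, 83, 96, 105
n = 105; position = 10n/100 = 10.5.
This falls in the class 18 ≤ t < 24: L = 18, F = 10, f = 21, h = 6.
10th percentile ≈ 18 + ((10.5 − 10) / 21) × 6 = 18.1429

18.14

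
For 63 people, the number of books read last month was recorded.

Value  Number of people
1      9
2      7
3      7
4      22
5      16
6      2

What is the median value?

4

Cumulative frequencies: 9, 16, 23, 45, 61, 63
n = 63, so the median is the value in position (n+1)/2 = 32.
Position 32 falls at value 4.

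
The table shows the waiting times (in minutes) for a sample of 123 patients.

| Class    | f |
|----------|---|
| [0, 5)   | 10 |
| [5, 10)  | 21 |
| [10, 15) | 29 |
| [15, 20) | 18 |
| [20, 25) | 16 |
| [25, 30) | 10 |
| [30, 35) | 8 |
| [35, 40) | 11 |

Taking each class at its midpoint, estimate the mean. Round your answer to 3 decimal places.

17.622

Midpoints: 2.5, 7.5, 12.5, 17.5, 22.5, 27.5, 32.5, 37.5
Σfm = 10×2.5 + 21×7.5 + 29×12.5 + 18×17.5 + 16×22.5 + 10×27.5 + 8×32.5 + 11×37.5 = 2167.5
n = Σf = 123
Mean = 2167.5 / 123 = 17.6220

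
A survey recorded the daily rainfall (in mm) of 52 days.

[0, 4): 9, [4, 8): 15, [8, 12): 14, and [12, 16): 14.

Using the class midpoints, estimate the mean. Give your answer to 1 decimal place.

Midpoints: 2, 6, 10, 14
Σfm = 9×2 + 15×6 + 14×10 + 14×14 = 444
n = Σf = 52
Mean = 444 / 52 = 8.5385

8.5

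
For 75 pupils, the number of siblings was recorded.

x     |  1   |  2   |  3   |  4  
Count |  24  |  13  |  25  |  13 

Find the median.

3

Cumulative frequencies: 24, 37, 62, 75
n = 75, so the median is the value in position (n+1)/2 = 38.
Position 38 falls at value 3.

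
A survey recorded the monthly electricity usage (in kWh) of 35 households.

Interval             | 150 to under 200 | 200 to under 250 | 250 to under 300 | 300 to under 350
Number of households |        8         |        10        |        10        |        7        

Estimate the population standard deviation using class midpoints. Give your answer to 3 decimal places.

Midpoints: 175, 225, 275, 325
n = 35, Σfm = 8675, mean = 247.8571
Σfm² = 2246875
Σf(m − x̄)² = Σfm² − (Σfm)²/n = 2246875 − 8675²/35 = 96714.2857
Population variance = 96714.2857 / 35 = 2763.2653
Standard deviation = √2763.2653 = 52.5668

52.567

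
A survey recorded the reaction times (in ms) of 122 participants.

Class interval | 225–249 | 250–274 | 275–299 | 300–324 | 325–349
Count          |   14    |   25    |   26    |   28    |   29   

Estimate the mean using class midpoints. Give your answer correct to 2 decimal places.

Midpoints: 237, 262, 287, 312, 337
Σfm = 14×237 + 25×262 + 26×287 + 28×312 + 29×337 = 35839
n = Σf = 122
Mean = 35839 / 122 = 293.7623

293.76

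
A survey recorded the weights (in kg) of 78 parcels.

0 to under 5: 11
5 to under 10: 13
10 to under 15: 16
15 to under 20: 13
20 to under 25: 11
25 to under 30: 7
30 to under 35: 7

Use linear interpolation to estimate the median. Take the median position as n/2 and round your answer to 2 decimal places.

14.69

Cumulative frequencies: 11, 24, 40, 53, 64, 71, 78
n = 78; position = n/2 = 39.
This falls in the class 10 to under 15: L = 10, F = 24, f = 16, h = 5.
Median ≈ 10 + ((39 − 24) / 16) × 5 = 14.6875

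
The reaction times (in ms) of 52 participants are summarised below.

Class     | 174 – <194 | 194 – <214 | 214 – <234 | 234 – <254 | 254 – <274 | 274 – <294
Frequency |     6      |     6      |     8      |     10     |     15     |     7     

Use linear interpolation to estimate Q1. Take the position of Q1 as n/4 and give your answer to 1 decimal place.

216.5

Cumulative frequencies: 6, 12, 20, 30, 45, 52
n = 52; position = n/4 = 13.
This falls in the class 214 – <234: L = 214, F = 12, f = 8, h = 20.
Lower quartile ≈ 214 + ((13 − 12) / 8) × 20 = 216.5000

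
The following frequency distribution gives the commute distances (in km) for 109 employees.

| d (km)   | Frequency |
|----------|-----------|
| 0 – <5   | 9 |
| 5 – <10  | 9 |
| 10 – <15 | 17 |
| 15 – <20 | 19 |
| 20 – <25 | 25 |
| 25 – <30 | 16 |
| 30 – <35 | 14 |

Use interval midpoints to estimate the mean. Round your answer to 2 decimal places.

Midpoints: 2.5, 7.5, 12.5, 17.5, 22.5, 27.5, 32.5
Σfm = 9×2.5 + 9×7.5 + 17×12.5 + 19×17.5 + 25×22.5 + 16×27.5 + 14×32.5 = 2092.5
n = Σf = 109
Mean = 2092.5 / 109 = 19.1972

19.20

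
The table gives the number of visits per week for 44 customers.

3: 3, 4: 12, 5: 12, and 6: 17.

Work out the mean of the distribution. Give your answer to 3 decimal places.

Values: 3, 4, 5, 6
Σfx = 3×3 + 12×4 + 12×5 + 17×6 = 219
n = Σf = 44
Mean = 219 / 44 = 4.9773

4.977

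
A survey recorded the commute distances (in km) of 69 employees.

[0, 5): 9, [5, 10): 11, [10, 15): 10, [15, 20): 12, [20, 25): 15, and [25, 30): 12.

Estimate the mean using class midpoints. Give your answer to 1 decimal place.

Midpoints: 2.5, 7.5, 12.5, 17.5, 22.5, 27.5
Σfm = 9×2.5 + 11×7.5 + 10×12.5 + 12×17.5 + 15×22.5 + 12×27.5 = 1107.5
n = Σf = 69
Mean = 1107.5 / 69 = 16.0507

16.1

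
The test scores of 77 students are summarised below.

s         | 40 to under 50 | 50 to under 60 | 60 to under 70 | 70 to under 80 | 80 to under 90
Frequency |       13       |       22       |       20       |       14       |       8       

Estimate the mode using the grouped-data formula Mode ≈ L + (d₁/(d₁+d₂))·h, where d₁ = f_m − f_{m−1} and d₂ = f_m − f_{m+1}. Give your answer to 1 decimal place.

58.2

Modal class: 50 to under 60 (highest frequency 22).
d₁ = 22 − 13 = 9, d₂ = 22 − 20 = 2
Mode ≈ 50 + (9/(9+2)) × 10 = 50 + 8.1818 = 58.1818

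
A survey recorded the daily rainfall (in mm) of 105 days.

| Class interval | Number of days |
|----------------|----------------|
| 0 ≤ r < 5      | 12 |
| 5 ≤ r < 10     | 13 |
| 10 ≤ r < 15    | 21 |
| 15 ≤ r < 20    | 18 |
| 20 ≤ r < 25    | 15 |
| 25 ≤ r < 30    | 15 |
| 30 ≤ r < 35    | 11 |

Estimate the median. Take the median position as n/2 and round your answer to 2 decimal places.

Cumulative frequencies: 12, 25, 46, 64, 79, 94, 105
n = 105; position = n/2 = 52.5.
This falls in the class 15 ≤ r < 20: L = 15, F = 46, f = 18, h = 5.
Median ≈ 15 + ((52.5 − 46) / 18) × 5 = 16.8056

16.81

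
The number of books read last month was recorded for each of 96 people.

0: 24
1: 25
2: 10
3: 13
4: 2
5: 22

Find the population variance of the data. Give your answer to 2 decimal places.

Values: 0, 1, 2, 3, 4, 5
n = 96, Σfx = 202, mean = 2.1042
Σfx² = 764
Σf(x − x̄)² = Σfx² − (Σfx)²/n = 764 − 202²/96 = 338.9583
Population variance = 338.9583 / 96 = 3.5308

3.53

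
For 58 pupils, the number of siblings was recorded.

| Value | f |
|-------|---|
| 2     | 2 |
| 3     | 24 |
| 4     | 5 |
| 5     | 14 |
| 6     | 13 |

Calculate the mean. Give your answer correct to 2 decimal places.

4.21

Values: 2, 3, 4, 5, 6
Σfx = 2×2 + 24×3 + 5×4 + 14×5 + 13×6 = 244
n = Σf = 58
Mean = 244 / 58 = 4.2069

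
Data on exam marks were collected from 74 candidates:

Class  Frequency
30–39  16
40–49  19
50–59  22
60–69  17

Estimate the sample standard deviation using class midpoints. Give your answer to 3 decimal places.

10.751

Midpoints: 34.5, 44.5, 54.5, 64.5
n = 74, Σfm = 3693, mean = 49.9054
Σfm² = 192738.5
Σf(m − x̄)² = Σfm² − (Σfm)²/n = 192738.5 − 3693²/74 = 8437.8378
Sample variance = 8437.8378 / 73 = 115.5868
Standard deviation = √115.5868 = 10.7511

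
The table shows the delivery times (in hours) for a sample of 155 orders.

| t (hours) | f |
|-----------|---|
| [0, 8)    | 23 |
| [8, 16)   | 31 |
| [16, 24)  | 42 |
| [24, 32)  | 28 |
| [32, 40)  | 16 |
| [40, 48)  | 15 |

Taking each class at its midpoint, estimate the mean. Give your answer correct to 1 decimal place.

21.4

Midpoints: 4, 12, 20, 28, 36, 44
Σfm = 23×4 + 31×12 + 42×20 + 28×28 + 16×36 + 15×44 = 3324
n = Σf = 155
Mean = 3324 / 155 = 21.4452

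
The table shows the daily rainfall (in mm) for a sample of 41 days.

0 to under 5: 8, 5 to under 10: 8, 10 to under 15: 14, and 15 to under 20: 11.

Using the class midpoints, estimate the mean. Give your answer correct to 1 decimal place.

Midpoints: 2.5, 7.5, 12.5, 17.5
Σfm = 8×2.5 + 8×7.5 + 14×12.5 + 11×17.5 = 447.5
n = Σf = 41
Mean = 447.5 / 41 = 10.9146

10.9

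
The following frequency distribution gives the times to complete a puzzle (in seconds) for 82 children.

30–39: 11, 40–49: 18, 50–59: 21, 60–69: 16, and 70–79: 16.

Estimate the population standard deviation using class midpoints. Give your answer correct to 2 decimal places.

Midpoints: 34.5, 44.5, 54.5, 64.5, 74.5
n = 82, Σfm = 4549, mean = 55.4756
Σfm² = 266480.5
Σf(m − x̄)² = Σfm² − (Σfm)²/n = 266480.5 − 4549²/82 = 14121.9512
Population variance = 14121.9512 / 82 = 172.2189
Standard deviation = √172.2189 = 13.1232

13.12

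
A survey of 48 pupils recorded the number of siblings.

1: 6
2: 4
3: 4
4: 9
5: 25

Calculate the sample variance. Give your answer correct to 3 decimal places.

Values: 1, 2, 3, 4, 5
n = 48, Σfx = 187, mean = 3.8958
Σfx² = 827
Σf(x − x̄)² = Σfx² − (Σfx)²/n = 827 − 187²/48 = 98.4792
Sample variance = 98.4792 / 47 = 2.0953

2.095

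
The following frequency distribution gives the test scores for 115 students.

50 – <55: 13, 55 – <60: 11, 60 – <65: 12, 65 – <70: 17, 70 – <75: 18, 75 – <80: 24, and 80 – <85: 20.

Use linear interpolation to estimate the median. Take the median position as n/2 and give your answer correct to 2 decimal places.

71.25

Cumulative frequencies: 13, 24, 36, 53, 71, 95, 115
n = 115; position = n/2 = 57.5.
This falls in the class 70 – <75: L = 70, F = 53, f = 18, h = 5.
Median ≈ 70 + ((57.5 − 53) / 18) × 5 = 71.2500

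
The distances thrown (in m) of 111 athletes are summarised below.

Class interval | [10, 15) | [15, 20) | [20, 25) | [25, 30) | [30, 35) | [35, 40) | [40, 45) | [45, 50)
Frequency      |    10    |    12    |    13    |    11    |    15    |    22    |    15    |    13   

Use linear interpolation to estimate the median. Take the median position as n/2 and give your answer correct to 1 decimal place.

Cumulative frequencies: 10, 22, 35, 46, 61, 83, 98, 111
n = 111; position = n/2 = 55.5.
This falls in the class [30, 35): L = 30, F = 46, f = 15, h = 5.
Median ≈ 30 + ((55.5 − 46) / 15) × 5 = 33.1667

33.2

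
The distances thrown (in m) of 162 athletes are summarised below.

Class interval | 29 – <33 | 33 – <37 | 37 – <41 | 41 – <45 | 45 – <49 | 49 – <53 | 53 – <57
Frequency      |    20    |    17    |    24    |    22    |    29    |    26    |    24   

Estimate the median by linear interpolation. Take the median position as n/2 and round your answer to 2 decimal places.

Cumulative frequencies: 20, 37, 61, 83, 112, 138, 162
n = 162; position = n/2 = 81.
This falls in the class 41 – <45: L = 41, F = 61, f = 22, h = 4.
Median ≈ 41 + ((81 − 61) / 22) × 4 = 44.6364

44.64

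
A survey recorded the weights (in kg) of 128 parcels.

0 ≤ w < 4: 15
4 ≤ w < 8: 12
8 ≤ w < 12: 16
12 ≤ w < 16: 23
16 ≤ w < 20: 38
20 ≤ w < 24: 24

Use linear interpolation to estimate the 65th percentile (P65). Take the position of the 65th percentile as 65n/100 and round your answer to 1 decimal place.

Cumulative frequencies: 15, 27, 43, 66, 104, 128
n = 128; position = 65n/100 = 83.2.
This falls in the class 16 ≤ w < 20: L = 16, F = 66, f = 38, h = 4.
65th percentile ≈ 16 + ((83.2 − 66) / 38) × 4 = 17.8105

17.8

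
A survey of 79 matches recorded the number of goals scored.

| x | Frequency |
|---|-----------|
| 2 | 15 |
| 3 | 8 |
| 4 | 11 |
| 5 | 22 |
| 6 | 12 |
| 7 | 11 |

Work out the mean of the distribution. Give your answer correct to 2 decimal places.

Values: 2, 3, 4, 5, 6, 7
Σfx = 15×2 + 8×3 + 11×4 + 22×5 + 12×6 + 11×7 = 357
n = Σf = 79
Mean = 357 / 79 = 4.5190

4.52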